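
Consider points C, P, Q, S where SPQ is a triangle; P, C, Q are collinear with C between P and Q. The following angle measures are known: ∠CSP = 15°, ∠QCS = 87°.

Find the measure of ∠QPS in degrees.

∠QPS = 72°

1. ∠PCS = 93°  [linear pair at C on PQ]
2. ∠CPS = 72°  [△SPC]
3. ∠QPS = 72°  [C on ray PQ]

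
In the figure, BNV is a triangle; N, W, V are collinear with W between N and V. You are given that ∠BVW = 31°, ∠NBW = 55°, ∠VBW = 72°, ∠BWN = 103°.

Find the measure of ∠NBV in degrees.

∠NBV = 127°

1. ∠BVN = 31°  [W on ray VN]
2. ∠BNW = 22°  [△BNW]
3. ∠BNV = 22°  [W on ray NV]
4. ∠NBV = 127°  [△BNV]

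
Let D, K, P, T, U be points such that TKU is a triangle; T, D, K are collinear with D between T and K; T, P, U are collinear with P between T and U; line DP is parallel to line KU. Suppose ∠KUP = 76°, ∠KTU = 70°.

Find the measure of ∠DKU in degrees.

∠DKU = 34°

1. ∠KUT = 76°  [P on ray UT]
2. ∠TKU = 34°  [△TKU]
3. ∠DKU = 34°  [D on ray KT]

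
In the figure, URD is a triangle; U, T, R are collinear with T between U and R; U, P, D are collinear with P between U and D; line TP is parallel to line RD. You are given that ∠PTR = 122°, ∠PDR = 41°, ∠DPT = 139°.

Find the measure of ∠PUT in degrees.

∠PUT = 81°

1. ∠PTU = 58°  [linear pair at T on UR]
2. ∠TPU = 41°  [linear pair at P on UD]
3. ∠PUT = 81°  [△UTP]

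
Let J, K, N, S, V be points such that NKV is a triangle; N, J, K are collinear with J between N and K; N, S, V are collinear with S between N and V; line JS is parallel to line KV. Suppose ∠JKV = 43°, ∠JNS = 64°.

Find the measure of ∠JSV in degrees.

∠JSV = 107°

1. ∠NKV = 43°  [J on ray KN]
2. ∠KNV = 64°  [J on NK, S on NV]
3. ∠KVN = 73°  [△NKV]
4. ∠JSN = 73°  [JS∥KV, corresponding at S]
5. ∠JSV = 107°  [linear pair at S on NV]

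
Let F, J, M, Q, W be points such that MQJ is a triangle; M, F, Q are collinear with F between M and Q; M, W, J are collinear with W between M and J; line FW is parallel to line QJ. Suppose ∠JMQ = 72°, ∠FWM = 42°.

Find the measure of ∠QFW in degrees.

∠QFW = 114°

1. ∠FMW = 72°  [F on MQ, W on MJ]
2. ∠MFW = 66°  [△MFW]
3. ∠QFW = 114°  [linear pair at F on MQ]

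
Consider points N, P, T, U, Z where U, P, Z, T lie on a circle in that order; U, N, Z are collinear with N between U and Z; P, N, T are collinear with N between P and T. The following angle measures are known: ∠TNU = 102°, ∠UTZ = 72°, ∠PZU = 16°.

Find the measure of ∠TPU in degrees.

1. ∠PNZ = 102°  [vertical angles at N]
2. ∠UPZ = 108°  [cyclic UPZT, opposite ∠P+∠T]
3. ∠PUZ = 56°  [△UPZ]
4. ∠PNU = 78°  [linear pair at N on UZ]
5. ∠TPU = 46°  [△UNP]

∠TPU = 46°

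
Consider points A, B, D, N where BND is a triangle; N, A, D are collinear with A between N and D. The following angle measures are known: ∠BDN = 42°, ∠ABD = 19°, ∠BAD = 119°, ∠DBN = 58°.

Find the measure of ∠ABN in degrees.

∠ABN = 39°

1. ∠BND = 80°  [△BND]
2. ∠BAN = 61°  [linear pair at A on ND]
3. ∠ANB = 80°  [A on ray ND]
4. ∠ABN = 39°  [△BNA]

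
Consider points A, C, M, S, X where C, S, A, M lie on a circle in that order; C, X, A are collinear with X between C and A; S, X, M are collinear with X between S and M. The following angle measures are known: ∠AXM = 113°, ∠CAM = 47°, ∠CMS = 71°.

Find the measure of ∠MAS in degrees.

∠MAS = 118°

1. ∠CSM = 47°  [same arc CM]
2. ∠MCS = 62°  [△CSM]
3. ∠MAS = 118°  [cyclic CSAM, opposite ∠C+∠A]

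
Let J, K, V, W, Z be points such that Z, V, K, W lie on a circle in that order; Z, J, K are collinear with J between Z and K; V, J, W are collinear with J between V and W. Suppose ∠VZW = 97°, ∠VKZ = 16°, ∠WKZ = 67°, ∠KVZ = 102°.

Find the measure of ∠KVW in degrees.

1. ∠VKW = 83°  [cyclic ZVKW, opposite ∠Z+∠K]
2. ∠KZV = 62°  [△ZVK]
3. ∠KWV = 62°  [same arc VK]
4. ∠KVW = 35°  [△VKW]

∠KVW = 35°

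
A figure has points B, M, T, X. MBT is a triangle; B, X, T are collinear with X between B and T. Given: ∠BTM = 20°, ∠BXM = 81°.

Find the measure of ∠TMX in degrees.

1. ∠MTX = 20°  [X on ray TB]
2. ∠MXT = 99°  [linear pair at X on BT]
3. ∠TMX = 61°  [△MXT]

∠TMX = 61°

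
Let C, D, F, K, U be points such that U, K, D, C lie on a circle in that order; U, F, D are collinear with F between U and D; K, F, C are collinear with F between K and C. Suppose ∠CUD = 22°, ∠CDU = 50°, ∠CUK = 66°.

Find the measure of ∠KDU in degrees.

1. ∠CKU = 50°  [same arc UC]
2. ∠KCU = 64°  [△UKC]
3. ∠KDU = 64°  [same arc UK]

∠KDU = 64°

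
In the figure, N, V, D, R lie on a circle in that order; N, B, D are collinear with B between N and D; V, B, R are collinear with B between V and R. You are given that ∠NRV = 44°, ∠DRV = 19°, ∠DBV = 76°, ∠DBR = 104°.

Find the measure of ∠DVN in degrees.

1. ∠NDV = 44°  [same arc NV]
2. ∠DNV = 19°  [same arc VD]
3. ∠DVN = 117°  [△NVD]

∠DVN = 117°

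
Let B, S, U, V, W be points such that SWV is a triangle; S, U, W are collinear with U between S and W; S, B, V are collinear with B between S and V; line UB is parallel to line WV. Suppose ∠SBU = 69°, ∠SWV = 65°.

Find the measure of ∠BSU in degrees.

∠BSU = 46°

1. ∠SVW = 69°  [UB∥WV, corresponding at B]
2. ∠VSW = 46°  [△SWV]
3. ∠BSU = 46°  [U on SW, B on SV]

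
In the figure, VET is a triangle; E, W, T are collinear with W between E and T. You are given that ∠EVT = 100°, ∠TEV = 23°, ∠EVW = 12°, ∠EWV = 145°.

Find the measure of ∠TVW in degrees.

∠TVW = 88°

1. ∠ETV = 57°  [△VET]
2. ∠TWV = 35°  [linear pair at W on ET]
3. ∠VTW = 57°  [W on ray TE]
4. ∠TVW = 88°  [△VWT]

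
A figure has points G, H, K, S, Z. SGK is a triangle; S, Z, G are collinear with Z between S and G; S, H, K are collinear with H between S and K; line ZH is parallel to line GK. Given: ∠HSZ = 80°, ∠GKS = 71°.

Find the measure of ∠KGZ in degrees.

∠KGZ = 29°

1. ∠GSK = 80°  [Z on SG, H on SK]
2. ∠KGS = 29°  [△SGK]
3. ∠KGZ = 29°  [Z on ray GS]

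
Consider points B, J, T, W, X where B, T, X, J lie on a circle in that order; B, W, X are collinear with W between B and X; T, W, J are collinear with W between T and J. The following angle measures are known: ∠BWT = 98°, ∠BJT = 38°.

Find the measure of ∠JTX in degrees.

∠JTX = 60°

1. ∠TWX = 82°  [linear pair at W on BX]
2. ∠BXT = 38°  [same arc BT]
3. ∠JTX = 60°  [△TWX]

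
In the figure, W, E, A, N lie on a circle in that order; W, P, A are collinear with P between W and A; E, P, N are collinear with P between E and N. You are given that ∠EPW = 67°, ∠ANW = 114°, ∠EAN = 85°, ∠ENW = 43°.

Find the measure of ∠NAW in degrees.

1. ∠EWN = 95°  [cyclic WEAN, opposite ∠W+∠A]
2. ∠NEW = 42°  [△WEN]
3. ∠NAW = 42°  [same arc WN]

∠NAW = 42°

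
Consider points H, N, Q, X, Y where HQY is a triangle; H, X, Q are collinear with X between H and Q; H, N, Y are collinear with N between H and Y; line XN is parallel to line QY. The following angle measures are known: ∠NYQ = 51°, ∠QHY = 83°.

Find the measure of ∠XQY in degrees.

∠XQY = 46°

1. ∠HYQ = 51°  [N on ray YH]
2. ∠HQY = 46°  [△HQY]
3. ∠XQY = 46°  [X on ray QH]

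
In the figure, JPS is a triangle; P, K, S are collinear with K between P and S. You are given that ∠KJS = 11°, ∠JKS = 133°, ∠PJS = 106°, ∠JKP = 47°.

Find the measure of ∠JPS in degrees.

∠JPS = 38°

1. ∠JSK = 36°  [△JKS]
2. ∠JSP = 36°  [K on ray SP]
3. ∠JPS = 38°  [△JPS]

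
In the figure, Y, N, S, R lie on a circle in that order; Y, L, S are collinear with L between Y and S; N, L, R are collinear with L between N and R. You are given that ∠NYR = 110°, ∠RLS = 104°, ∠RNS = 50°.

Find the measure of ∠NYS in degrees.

∠NYS = 60°

1. ∠NSR = 70°  [cyclic YNSR, opposite ∠Y+∠S]
2. ∠NRS = 60°  [△NSR]
3. ∠NYS = 60°  [same arc NS]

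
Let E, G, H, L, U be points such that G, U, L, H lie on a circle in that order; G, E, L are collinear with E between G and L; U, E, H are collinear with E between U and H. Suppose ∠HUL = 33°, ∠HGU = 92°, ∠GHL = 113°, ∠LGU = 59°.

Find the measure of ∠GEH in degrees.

∠GEH = 93°

1. ∠HGL = 33°  [same arc LH]
2. ∠GLH = 34°  [△GLH]
3. ∠LHU = 59°  [same arc UL]
4. ∠HEL = 87°  [△LEH]
5. ∠GEH = 93°  [linear pair at E on GL]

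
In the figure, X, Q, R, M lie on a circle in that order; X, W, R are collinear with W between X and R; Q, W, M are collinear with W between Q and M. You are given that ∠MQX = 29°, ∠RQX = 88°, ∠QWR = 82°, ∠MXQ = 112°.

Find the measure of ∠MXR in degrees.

1. ∠MRX = 29°  [same arc XM]
2. ∠RMX = 92°  [cyclic XQRM, opposite ∠Q+∠M]
3. ∠MXR = 59°  [△XRM]

∠MXR = 59°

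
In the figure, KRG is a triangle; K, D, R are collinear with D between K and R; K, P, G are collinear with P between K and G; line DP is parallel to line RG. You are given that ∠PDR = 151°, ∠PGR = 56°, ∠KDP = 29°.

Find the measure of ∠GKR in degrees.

∠GKR = 95°

1. ∠KGR = 56°  [P on ray GK]
2. ∠GRK = 29°  [DP∥RG, corresponding at D]
3. ∠GKR = 95°  [△KRG]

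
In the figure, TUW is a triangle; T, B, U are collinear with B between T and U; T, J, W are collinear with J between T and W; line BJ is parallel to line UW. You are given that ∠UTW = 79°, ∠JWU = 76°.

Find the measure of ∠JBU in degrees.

1. ∠TWU = 76°  [J on ray WT]
2. ∠TUW = 25°  [△TUW]
3. ∠JBT = 25°  [BJ∥UW, corresponding at B]
4. ∠JBU = 155°  [linear pair at B on TU]

∠JBU = 155°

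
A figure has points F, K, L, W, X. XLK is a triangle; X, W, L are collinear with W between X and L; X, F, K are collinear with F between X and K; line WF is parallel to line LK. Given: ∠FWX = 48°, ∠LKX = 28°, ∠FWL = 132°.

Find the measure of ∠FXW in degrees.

1. ∠KLX = 48°  [WF∥LK, corresponding at W]
2. ∠KXL = 104°  [△XLK]
3. ∠FXW = 104°  [W on XL, F on XK]

∠FXW = 104°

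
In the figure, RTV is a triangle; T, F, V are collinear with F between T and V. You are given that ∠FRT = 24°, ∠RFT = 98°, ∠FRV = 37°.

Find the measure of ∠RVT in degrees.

1. ∠RFV = 82°  [linear pair at F on TV]
2. ∠FVR = 61°  [△RFV]
3. ∠RVT = 61°  [F on ray VT]

∠RVT = 61°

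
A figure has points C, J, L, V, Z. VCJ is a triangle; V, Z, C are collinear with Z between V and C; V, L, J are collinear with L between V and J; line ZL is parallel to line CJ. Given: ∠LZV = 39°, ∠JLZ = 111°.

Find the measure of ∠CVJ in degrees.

∠CVJ = 72°

1. ∠VLZ = 69°  [linear pair at L on VJ]
2. ∠LVZ = 72°  [△VZL]
3. ∠CVJ = 72°  [Z on VC, L on VJ]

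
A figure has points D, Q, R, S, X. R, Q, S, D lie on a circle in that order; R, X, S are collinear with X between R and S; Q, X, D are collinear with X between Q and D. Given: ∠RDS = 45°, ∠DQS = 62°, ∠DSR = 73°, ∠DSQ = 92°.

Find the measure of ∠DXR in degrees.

1. ∠QDS = 26°  [△QSD]
2. ∠DXS = 81°  [△SXD]
3. ∠DXR = 99°  [linear pair at X on RS]

∠DXR = 99°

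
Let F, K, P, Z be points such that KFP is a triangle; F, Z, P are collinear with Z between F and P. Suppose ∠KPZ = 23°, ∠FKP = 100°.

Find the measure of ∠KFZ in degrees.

∠KFZ = 57°

1. ∠FPK = 23°  [Z on ray PF]
2. ∠KFP = 57°  [△KFP]
3. ∠KFZ = 57°  [Z on ray FP]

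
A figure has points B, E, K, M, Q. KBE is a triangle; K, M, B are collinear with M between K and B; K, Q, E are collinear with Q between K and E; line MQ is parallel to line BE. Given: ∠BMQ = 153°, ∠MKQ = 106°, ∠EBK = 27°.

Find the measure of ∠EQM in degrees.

∠EQM = 133°

1. ∠KMQ = 27°  [linear pair at M on KB]
2. ∠KQM = 47°  [△KMQ]
3. ∠EQM = 133°  [linear pair at Q on KE]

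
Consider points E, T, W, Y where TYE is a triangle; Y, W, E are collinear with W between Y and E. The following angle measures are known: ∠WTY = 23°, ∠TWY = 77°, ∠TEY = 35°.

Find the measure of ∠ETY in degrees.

∠ETY = 65°

1. ∠TYW = 80°  [△TYW]
2. ∠EYT = 80°  [W on ray YE]
3. ∠ETY = 65°  [△TYE]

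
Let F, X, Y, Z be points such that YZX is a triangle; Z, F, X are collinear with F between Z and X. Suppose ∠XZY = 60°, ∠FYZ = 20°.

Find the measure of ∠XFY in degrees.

1. ∠FZY = 60°  [F on ray ZX]
2. ∠YFZ = 100°  [△YZF]
3. ∠XFY = 80°  [linear pair at F on ZX]

∠XFY = 80°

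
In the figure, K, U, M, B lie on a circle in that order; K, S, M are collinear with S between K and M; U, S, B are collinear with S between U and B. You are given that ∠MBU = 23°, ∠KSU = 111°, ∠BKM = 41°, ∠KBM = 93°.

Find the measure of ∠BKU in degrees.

1. ∠BUM = 41°  [same arc MB]
2. ∠BMU = 116°  [△UMB]
3. ∠BKU = 64°  [cyclic KUMB, opposite ∠K+∠M]

∠BKU = 64°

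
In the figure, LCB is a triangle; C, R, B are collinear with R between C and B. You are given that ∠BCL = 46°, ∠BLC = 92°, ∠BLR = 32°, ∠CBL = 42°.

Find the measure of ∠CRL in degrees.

1. ∠LBR = 42°  [R on ray BC]
2. ∠BRL = 106°  [△LRB]
3. ∠CRL = 74°  [linear pair at R on CB]

∠CRL = 74°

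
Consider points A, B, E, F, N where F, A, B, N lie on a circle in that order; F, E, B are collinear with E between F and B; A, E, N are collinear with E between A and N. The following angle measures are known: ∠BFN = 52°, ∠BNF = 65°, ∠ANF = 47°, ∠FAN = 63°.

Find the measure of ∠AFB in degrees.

1. ∠BAF = 115°  [cyclic FABN, opposite ∠A+∠N]
2. ∠ABF = 47°  [same arc FA]
3. ∠AFB = 18°  [△FAB]

∠AFB = 18°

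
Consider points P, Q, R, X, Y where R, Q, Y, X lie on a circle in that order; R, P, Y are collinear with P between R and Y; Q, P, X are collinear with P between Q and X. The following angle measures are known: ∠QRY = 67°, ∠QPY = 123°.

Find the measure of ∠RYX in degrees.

1. ∠QXY = 67°  [same arc QY]
2. ∠RPX = 123°  [vertical angles at P]
3. ∠XPY = 57°  [linear pair at P on RY]
4. ∠RYX = 56°  [△YPX]

∠RYX = 56°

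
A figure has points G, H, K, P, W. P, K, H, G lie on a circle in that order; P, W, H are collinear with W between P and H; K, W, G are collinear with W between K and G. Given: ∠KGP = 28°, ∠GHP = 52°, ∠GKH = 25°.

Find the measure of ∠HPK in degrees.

1. ∠KHP = 28°  [same arc PK]
2. ∠GKP = 52°  [same arc PG]
3. ∠HWK = 127°  [△KWH]
4. ∠KWP = 53°  [linear pair at W on PH]
5. ∠HPK = 75°  [△PWK]

∠HPK = 75°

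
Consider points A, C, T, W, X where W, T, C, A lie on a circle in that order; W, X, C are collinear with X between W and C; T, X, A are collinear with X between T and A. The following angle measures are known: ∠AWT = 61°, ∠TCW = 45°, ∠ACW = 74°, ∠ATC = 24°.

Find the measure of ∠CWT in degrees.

∠CWT = 37°

1. ∠CXT = 111°  [△TXC]
2. ∠ATW = 74°  [same arc WA]
3. ∠TXW = 69°  [linear pair at X on WC]
4. ∠CWT = 37°  [△WXT]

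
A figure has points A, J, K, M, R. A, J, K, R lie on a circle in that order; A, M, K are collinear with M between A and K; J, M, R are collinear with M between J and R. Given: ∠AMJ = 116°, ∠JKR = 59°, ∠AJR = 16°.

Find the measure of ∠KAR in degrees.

1. ∠KMR = 116°  [vertical angles at M]
2. ∠JAR = 121°  [cyclic AJKR, opposite ∠A+∠K]
3. ∠ARJ = 43°  [△AJR]
4. ∠AMR = 64°  [linear pair at M on AK]
5. ∠KAR = 73°  [△AMR]

∠KAR = 73°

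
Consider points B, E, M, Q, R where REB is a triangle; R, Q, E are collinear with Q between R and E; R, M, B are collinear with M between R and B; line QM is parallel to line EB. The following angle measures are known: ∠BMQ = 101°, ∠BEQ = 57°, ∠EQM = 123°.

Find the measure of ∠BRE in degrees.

1. ∠QMR = 79°  [linear pair at M on RB]
2. ∠BER = 57°  [Q on ray ER]
3. ∠EBR = 79°  [QM∥EB, corresponding at M]
4. ∠BRE = 44°  [△REB]

∠BRE = 44°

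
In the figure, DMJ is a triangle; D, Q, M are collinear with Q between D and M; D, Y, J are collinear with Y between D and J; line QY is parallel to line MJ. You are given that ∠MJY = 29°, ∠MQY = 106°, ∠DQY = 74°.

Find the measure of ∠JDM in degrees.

∠JDM = 77°

1. ∠DJM = 29°  [Y on ray JD]
2. ∠DMJ = 74°  [QY∥MJ, corresponding at Q]
3. ∠JDM = 77°  [△DMJ]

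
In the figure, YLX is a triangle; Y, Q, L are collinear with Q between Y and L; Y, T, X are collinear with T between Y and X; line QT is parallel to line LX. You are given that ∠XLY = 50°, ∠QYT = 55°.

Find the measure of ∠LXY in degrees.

∠LXY = 75°

1. ∠TQY = 50°  [QT∥LX, corresponding at Q]
2. ∠QTY = 75°  [△YQT]
3. ∠LXY = 75°  [QT∥LX, corresponding at T]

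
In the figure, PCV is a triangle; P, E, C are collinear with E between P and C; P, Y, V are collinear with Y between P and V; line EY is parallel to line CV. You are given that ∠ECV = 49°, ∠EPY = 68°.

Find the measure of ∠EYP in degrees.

∠EYP = 63°

1. ∠PCV = 49°  [E on ray CP]
2. ∠CPV = 68°  [E on PC, Y on PV]
3. ∠CVP = 63°  [△PCV]
4. ∠EYP = 63°  [EY∥CV, corresponding at Y]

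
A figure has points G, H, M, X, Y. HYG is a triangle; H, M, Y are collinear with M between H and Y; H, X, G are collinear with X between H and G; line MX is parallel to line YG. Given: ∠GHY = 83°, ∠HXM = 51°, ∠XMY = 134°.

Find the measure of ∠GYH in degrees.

1. ∠MHX = 83°  [M on HY, X on HG]
2. ∠HMX = 46°  [△HMX]
3. ∠GYH = 46°  [MX∥YG, corresponding at M]

∠GYH = 46°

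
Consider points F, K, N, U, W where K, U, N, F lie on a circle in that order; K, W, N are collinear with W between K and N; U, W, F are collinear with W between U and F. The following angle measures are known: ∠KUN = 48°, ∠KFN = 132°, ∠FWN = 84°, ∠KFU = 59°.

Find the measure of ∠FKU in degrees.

∠FKU = 98°

1. ∠KWU = 84°  [vertical angles at W]
2. ∠KNU = 59°  [same arc KU]
3. ∠NKU = 73°  [△KUN]
4. ∠FUK = 23°  [△KWU]
5. ∠FKU = 98°  [△KUF]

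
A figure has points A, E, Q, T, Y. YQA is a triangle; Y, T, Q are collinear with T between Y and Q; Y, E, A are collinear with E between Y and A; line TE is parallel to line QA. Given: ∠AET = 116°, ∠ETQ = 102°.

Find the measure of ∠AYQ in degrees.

1. ∠TEY = 64°  [linear pair at E on YA]
2. ∠ETY = 78°  [linear pair at T on YQ]
3. ∠EYT = 38°  [△YTE]
4. ∠AYQ = 38°  [T on YQ, E on YA]

∠AYQ = 38°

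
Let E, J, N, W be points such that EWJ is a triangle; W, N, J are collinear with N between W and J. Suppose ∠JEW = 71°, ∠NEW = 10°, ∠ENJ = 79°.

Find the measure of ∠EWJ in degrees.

∠EWJ = 69°

1. ∠ENW = 101°  [linear pair at N on WJ]
2. ∠EWN = 69°  [△EWN]
3. ∠EWJ = 69°  [N on ray WJ]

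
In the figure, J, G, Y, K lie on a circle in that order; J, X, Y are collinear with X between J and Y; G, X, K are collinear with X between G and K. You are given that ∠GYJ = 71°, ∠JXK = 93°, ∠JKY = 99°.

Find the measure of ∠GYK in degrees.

1. ∠GKJ = 71°  [same arc JG]
2. ∠GXY = 93°  [vertical angles at X]
3. ∠KXY = 87°  [linear pair at X on JY]
4. ∠KJY = 16°  [△JXK]
5. ∠JYK = 65°  [△JYK]
6. ∠KGY = 16°  [△GXY]
7. ∠GKY = 28°  [△YXK]
8. ∠GYK = 136°  [△GYK]

∠GYK = 136°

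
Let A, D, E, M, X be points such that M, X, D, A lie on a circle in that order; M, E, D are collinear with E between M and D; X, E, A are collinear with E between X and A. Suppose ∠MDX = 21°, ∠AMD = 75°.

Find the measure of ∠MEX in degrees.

1. ∠AXD = 75°  [same arc DA]
2. ∠DEX = 84°  [△XED]
3. ∠MEX = 96°  [linear pair at E on MD]

∠MEX = 96°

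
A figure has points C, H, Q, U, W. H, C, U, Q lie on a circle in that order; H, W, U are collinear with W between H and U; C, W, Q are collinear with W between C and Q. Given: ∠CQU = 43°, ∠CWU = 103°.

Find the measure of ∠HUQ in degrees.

∠HUQ = 60°

1. ∠CHU = 43°  [same arc CU]
2. ∠CWH = 77°  [linear pair at W on HU]
3. ∠HCQ = 60°  [△HWC]
4. ∠HUQ = 60°  [same arc HQ]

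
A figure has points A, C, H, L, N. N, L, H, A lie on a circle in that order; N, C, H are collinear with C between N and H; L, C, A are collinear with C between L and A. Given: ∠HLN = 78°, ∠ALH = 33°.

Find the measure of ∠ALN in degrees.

1. ∠HAN = 102°  [cyclic NLHA, opposite ∠L+∠A]
2. ∠ANH = 33°  [same arc HA]
3. ∠AHN = 45°  [△NHA]
4. ∠ALN = 45°  [same arc NA]

∠ALN = 45°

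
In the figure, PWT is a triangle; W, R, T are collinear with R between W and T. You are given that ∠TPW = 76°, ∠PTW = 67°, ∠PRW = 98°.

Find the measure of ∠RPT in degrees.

1. ∠PTR = 67°  [R on ray TW]
2. ∠PRT = 82°  [linear pair at R on WT]
3. ∠RPT = 31°  [△PRT]

∠RPT = 31°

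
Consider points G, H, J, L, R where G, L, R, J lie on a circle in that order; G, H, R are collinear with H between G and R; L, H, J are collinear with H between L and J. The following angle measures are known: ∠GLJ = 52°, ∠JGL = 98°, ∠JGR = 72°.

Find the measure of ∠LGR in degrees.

1. ∠GRJ = 52°  [same arc GJ]
2. ∠GJL = 30°  [△GLJ]
3. ∠GJR = 56°  [△GRJ]
4. ∠GRL = 30°  [same arc GL]
5. ∠GLR = 124°  [cyclic GLRJ, opposite ∠L+∠J]
6. ∠LGR = 26°  [△GLR]

∠LGR = 26°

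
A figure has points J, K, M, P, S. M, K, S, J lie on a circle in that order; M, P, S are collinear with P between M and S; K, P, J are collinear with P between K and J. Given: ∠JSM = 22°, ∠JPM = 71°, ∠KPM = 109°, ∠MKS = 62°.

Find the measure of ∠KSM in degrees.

∠KSM = 69°

1. ∠JKM = 22°  [same arc MJ]
2. ∠KMS = 49°  [△MPK]
3. ∠KSM = 69°  [△MKS]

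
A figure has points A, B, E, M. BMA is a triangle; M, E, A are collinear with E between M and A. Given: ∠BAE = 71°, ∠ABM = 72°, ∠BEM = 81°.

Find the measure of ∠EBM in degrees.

1. ∠BAM = 71°  [E on ray AM]
2. ∠AMB = 37°  [△BMA]
3. ∠BME = 37°  [E on ray MA]
4. ∠EBM = 62°  [△BME]

∠EBM = 62°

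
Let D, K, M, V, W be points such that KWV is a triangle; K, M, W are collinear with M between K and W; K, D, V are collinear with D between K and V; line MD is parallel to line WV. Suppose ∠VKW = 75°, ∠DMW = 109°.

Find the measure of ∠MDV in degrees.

∠MDV = 146°

1. ∠DKM = 75°  [M on KW, D on KV]
2. ∠DMK = 71°  [linear pair at M on KW]
3. ∠KDM = 34°  [△KMD]
4. ∠MDV = 146°  [linear pair at D on KV]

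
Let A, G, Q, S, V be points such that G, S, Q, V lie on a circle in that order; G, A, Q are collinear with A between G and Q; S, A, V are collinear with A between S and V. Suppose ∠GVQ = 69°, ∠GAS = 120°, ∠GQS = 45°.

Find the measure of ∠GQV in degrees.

1. ∠QAV = 120°  [vertical angles at A]
2. ∠GVS = 45°  [same arc GS]
3. ∠GAV = 60°  [linear pair at A on GQ]
4. ∠QGV = 75°  [△GAV]
5. ∠GQV = 36°  [△GQV]

∠GQV = 36°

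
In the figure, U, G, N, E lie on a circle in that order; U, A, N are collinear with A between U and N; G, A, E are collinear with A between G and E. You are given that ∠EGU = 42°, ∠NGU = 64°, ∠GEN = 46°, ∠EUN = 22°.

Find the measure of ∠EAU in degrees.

1. ∠ENU = 42°  [same arc UE]
2. ∠EAN = 92°  [△NAE]
3. ∠EAU = 88°  [linear pair at A on UN]

∠EAU = 88°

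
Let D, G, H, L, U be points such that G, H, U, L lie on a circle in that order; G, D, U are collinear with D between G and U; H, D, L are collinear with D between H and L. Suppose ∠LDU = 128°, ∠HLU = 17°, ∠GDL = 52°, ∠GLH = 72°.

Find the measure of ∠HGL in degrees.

1. ∠GDH = 128°  [vertical angles at D]
2. ∠HGU = 17°  [same arc HU]
3. ∠GHL = 35°  [△GDH]
4. ∠HGL = 73°  [△GHL]

∠HGL = 73°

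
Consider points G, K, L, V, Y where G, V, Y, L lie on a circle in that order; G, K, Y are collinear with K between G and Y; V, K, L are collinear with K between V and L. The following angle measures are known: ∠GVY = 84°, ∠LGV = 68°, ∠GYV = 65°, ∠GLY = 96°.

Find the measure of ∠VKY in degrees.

1. ∠VGY = 31°  [△GVY]
2. ∠LYV = 112°  [cyclic GVYL, opposite ∠G+∠Y]
3. ∠VLY = 31°  [same arc VY]
4. ∠LVY = 37°  [△VYL]
5. ∠VKY = 78°  [△VKY]

∠VKY = 78°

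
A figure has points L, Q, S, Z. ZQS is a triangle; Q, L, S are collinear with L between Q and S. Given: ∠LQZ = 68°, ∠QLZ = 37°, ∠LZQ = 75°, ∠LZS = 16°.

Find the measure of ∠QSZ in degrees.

1. ∠SLZ = 143°  [linear pair at L on QS]
2. ∠LSZ = 21°  [△ZLS]
3. ∠QSZ = 21°  [L on ray SQ]

∠QSZ = 21°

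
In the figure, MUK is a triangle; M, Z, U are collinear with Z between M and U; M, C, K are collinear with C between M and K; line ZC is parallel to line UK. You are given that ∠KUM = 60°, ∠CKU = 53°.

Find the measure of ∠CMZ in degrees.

∠CMZ = 67°

1. ∠MKU = 53°  [C on ray KM]
2. ∠KMU = 67°  [△MUK]
3. ∠CMZ = 67°  [Z on MU, C on MK]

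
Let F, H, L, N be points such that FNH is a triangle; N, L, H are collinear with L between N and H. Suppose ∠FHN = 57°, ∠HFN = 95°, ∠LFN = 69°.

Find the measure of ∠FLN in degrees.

1. ∠FNH = 28°  [△FNH]
2. ∠FNL = 28°  [L on ray NH]
3. ∠FLN = 83°  [△FNL]

∠FLN = 83°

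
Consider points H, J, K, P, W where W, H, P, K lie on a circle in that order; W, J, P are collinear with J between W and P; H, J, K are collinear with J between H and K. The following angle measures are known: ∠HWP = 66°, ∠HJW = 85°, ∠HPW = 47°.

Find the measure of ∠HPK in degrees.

∠HPK = 76°

1. ∠HKP = 66°  [same arc HP]
2. ∠HJP = 95°  [linear pair at J on WP]
3. ∠KHP = 38°  [△HJP]
4. ∠HPK = 76°  [△HPK]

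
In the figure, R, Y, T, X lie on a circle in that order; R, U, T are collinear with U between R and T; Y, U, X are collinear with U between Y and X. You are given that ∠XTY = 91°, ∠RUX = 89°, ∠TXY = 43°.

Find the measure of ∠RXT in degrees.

1. ∠TYX = 46°  [△YTX]
2. ∠TUX = 91°  [linear pair at U on RT]
3. ∠RTX = 46°  [△TUX]
4. ∠TRX = 46°  [same arc TX]
5. ∠RXT = 88°  [△RTX]

∠RXT = 88°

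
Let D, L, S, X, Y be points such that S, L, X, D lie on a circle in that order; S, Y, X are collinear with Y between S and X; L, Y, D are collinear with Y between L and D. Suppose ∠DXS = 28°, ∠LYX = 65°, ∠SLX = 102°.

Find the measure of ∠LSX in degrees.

∠LSX = 37°

1. ∠DLS = 28°  [same arc SD]
2. ∠LYS = 115°  [linear pair at Y on SX]
3. ∠LSX = 37°  [△SYL]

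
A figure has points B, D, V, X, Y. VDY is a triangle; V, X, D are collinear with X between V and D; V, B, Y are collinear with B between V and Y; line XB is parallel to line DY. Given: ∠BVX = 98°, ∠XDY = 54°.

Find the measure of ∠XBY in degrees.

1. ∠DVY = 98°  [X on VD, B on VY]
2. ∠VDY = 54°  [X on ray DV]
3. ∠DYV = 28°  [△VDY]
4. ∠VBX = 28°  [XB∥DY, corresponding at B]
5. ∠XBY = 152°  [linear pair at B on VY]

∠XBY = 152°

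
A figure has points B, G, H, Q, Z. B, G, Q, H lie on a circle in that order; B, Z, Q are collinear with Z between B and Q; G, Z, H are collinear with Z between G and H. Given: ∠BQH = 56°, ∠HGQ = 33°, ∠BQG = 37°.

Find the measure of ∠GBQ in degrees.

1. ∠BGH = 56°  [same arc BH]
2. ∠GZQ = 110°  [△GZQ]
3. ∠BZG = 70°  [linear pair at Z on BQ]
4. ∠GBQ = 54°  [△BZG]

∠GBQ = 54°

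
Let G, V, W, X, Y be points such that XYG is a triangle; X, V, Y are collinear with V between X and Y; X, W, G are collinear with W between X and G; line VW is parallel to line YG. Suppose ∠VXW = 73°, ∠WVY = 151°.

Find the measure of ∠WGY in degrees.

∠WGY = 78°

1. ∠WVX = 29°  [linear pair at V on XY]
2. ∠VWX = 78°  [△XVW]
3. ∠GWV = 102°  [linear pair at W on XG]
4. ∠WGY = 78°  [VW∥YG, co-interior at G–W]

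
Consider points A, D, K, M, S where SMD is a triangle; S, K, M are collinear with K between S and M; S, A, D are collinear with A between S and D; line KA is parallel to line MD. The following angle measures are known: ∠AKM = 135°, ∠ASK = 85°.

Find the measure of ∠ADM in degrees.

∠ADM = 50°

1. ∠AKS = 45°  [linear pair at K on SM]
2. ∠KAS = 50°  [△SKA]
3. ∠DAK = 130°  [linear pair at A on SD]
4. ∠ADM = 50°  [KA∥MD, co-interior at D–A]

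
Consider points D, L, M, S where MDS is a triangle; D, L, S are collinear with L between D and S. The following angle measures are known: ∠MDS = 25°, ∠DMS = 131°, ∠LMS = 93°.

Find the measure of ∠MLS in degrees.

∠MLS = 63°

1. ∠DSM = 24°  [△MDS]
2. ∠LSM = 24°  [L on ray SD]
3. ∠MLS = 63°  [△MLS]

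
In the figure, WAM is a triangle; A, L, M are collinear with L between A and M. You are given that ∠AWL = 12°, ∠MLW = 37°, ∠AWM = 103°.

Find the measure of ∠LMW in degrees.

∠LMW = 52°

1. ∠ALW = 143°  [linear pair at L on AM]
2. ∠LAW = 25°  [△WAL]
3. ∠MAW = 25°  [L on ray AM]
4. ∠AMW = 52°  [△WAM]
5. ∠LMW = 52°  [L on ray MA]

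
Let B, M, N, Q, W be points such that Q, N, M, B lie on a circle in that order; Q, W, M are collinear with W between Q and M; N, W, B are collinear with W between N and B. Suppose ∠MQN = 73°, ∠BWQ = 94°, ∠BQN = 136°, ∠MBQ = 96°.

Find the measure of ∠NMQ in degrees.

∠NMQ = 23°

1. ∠MBN = 73°  [same arc NM]
2. ∠MWN = 94°  [vertical angles at W]
3. ∠BMN = 44°  [cyclic QNMB, opposite ∠Q+∠M]
4. ∠BNM = 63°  [△NMB]
5. ∠NMQ = 23°  [△NWM]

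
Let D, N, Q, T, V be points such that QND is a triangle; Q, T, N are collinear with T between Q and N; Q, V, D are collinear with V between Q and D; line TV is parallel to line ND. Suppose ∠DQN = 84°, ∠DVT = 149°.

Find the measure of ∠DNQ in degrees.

1. ∠TQV = 84°  [T on QN, V on QD]
2. ∠QVT = 31°  [linear pair at V on QD]
3. ∠QTV = 65°  [△QTV]
4. ∠DNQ = 65°  [TV∥ND, corresponding at T]

∠DNQ = 65°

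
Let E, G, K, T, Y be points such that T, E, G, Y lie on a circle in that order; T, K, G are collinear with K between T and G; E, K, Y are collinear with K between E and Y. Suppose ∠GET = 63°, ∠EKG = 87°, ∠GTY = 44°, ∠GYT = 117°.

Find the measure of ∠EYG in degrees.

1. ∠TKY = 87°  [vertical angles at K]
2. ∠TGY = 19°  [△TGY]
3. ∠GKY = 93°  [linear pair at K on TG]
4. ∠EYG = 68°  [△GKY]

∠EYG = 68°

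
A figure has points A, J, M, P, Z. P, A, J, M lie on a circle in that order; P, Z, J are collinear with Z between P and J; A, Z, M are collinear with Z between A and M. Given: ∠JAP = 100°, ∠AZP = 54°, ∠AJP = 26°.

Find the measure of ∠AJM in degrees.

1. ∠APJ = 54°  [△PAJ]
2. ∠AZJ = 126°  [linear pair at Z on PJ]
3. ∠JAM = 28°  [△AZJ]
4. ∠AMJ = 54°  [same arc AJ]
5. ∠AJM = 98°  [△AJM]

∠AJM = 98°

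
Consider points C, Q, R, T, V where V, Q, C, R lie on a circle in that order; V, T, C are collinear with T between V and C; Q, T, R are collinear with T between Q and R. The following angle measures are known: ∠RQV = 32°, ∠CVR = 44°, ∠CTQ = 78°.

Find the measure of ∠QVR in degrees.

∠QVR = 90°

1. ∠RTV = 78°  [vertical angles at T]
2. ∠QRV = 58°  [△VTR]
3. ∠QVR = 90°  [△VQR]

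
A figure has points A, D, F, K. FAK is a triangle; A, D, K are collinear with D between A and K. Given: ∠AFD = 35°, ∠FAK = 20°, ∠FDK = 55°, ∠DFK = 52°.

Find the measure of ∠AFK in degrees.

1. ∠DKF = 73°  [△FDK]
2. ∠AKF = 73°  [D on ray KA]
3. ∠AFK = 87°  [△FAK]

∠AFK = 87°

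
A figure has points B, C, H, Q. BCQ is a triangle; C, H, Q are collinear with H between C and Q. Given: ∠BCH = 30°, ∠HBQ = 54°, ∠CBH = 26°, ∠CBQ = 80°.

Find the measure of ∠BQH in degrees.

1. ∠BCQ = 30°  [H on ray CQ]
2. ∠BQC = 70°  [△BCQ]
3. ∠BQH = 70°  [H on ray QC]

∠BQH = 70°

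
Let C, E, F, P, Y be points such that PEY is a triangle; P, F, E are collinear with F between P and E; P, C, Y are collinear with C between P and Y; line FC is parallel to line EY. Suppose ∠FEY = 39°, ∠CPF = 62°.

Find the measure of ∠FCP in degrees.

1. ∠PEY = 39°  [F on ray EP]
2. ∠EPY = 62°  [F on PE, C on PY]
3. ∠EYP = 79°  [△PEY]
4. ∠FCP = 79°  [FC∥EY, corresponding at C]

∠FCP = 79°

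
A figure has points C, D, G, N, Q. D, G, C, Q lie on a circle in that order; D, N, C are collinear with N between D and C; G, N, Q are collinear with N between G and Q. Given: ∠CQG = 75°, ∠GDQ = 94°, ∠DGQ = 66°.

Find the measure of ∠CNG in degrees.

∠CNG = 141°

1. ∠CDG = 75°  [same arc GC]
2. ∠DNG = 39°  [△DNG]
3. ∠CNG = 141°  [linear pair at N on DC]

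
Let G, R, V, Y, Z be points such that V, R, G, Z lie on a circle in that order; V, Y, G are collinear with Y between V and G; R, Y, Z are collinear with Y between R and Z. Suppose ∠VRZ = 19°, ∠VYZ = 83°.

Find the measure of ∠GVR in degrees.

1. ∠VGZ = 19°  [same arc VZ]
2. ∠GYZ = 97°  [linear pair at Y on VG]
3. ∠GZR = 64°  [△GYZ]
4. ∠GVR = 64°  [same arc RG]

∠GVR = 64°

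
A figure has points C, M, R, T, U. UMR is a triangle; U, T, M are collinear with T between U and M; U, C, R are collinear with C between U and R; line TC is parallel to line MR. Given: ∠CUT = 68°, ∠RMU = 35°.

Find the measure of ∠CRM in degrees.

∠CRM = 77°

1. ∠MUR = 68°  [T on UM, C on UR]
2. ∠MRU = 77°  [△UMR]
3. ∠CRM = 77°  [C on ray RU]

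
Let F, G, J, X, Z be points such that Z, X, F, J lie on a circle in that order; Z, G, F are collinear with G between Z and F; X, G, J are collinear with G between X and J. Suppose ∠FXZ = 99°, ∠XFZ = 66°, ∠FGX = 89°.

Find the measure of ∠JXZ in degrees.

1. ∠FZX = 15°  [△ZXF]
2. ∠XGZ = 91°  [linear pair at G on ZF]
3. ∠JXZ = 74°  [△ZGX]

∠JXZ = 74°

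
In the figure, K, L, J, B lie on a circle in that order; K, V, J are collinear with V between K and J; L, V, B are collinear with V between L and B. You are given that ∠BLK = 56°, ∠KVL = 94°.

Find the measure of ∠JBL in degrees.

1. ∠BJK = 56°  [same arc KB]
2. ∠BVJ = 94°  [vertical angles at V]
3. ∠JBL = 30°  [△JVB]

∠JBL = 30°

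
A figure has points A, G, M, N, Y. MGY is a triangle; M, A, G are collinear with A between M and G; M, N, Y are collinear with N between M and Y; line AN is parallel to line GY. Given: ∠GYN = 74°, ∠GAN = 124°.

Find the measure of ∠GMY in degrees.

1. ∠GYM = 74°  [N on ray YM]
2. ∠MAN = 56°  [linear pair at A on MG]
3. ∠ANM = 74°  [AN∥GY, corresponding at N]
4. ∠AMN = 50°  [△MAN]
5. ∠GMY = 50°  [A on MG, N on MY]

∠GMY = 50°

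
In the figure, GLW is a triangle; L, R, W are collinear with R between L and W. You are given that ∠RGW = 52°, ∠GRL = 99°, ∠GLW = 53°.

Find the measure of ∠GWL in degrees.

∠GWL = 47°

1. ∠GRW = 81°  [linear pair at R on LW]
2. ∠GWR = 47°  [△GRW]
3. ∠GWL = 47°  [R on ray WL]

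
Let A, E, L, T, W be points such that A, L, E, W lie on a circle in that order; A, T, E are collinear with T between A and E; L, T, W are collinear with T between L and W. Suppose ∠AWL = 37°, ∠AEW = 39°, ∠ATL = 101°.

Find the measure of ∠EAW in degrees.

∠EAW = 64°

1. ∠AEL = 37°  [same arc AL]
2. ∠ETL = 79°  [linear pair at T on AE]
3. ∠ELW = 64°  [△LTE]
4. ∠EAW = 64°  [same arc EW]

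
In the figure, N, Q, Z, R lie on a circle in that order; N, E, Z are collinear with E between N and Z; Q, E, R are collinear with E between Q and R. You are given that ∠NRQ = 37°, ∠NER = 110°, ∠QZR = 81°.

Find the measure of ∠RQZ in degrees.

1. ∠NZQ = 37°  [same arc NQ]
2. ∠QEZ = 110°  [vertical angles at E]
3. ∠RQZ = 33°  [△QEZ]

∠RQZ = 33°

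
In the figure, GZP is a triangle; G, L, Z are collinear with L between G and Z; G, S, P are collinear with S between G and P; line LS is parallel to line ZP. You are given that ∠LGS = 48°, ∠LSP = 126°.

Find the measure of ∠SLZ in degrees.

∠SLZ = 102°

1. ∠GSL = 54°  [linear pair at S on GP]
2. ∠GLS = 78°  [△GLS]
3. ∠SLZ = 102°  [linear pair at L on GZ]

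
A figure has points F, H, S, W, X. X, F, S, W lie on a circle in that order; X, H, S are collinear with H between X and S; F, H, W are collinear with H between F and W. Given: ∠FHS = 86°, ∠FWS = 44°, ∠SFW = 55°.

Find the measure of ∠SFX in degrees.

1. ∠FSX = 39°  [△FHS]
2. ∠FXS = 44°  [same arc FS]
3. ∠SFX = 97°  [△XFS]

∠SFX = 97°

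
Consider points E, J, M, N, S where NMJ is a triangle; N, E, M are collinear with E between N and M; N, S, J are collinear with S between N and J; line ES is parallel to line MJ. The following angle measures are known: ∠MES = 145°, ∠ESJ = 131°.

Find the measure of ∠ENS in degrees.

∠ENS = 96°

1. ∠NES = 35°  [linear pair at E on NM]
2. ∠ESN = 49°  [linear pair at S on NJ]
3. ∠ENS = 96°  [△NES]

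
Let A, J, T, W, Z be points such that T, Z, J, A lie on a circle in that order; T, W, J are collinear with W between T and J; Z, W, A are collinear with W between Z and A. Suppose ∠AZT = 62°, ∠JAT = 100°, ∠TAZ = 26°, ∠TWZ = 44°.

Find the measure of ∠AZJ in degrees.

∠AZJ = 18°

1. ∠AJT = 62°  [same arc TA]
2. ∠ATJ = 18°  [△TJA]
3. ∠AZJ = 18°  [same arc JA]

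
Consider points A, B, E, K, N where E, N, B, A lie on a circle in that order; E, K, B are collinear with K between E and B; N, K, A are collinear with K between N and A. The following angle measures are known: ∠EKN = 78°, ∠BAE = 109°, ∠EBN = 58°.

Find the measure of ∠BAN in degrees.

1. ∠BNE = 71°  [cyclic ENBA, opposite ∠N+∠A]
2. ∠BEN = 51°  [△ENB]
3. ∠BAN = 51°  [same arc NB]

∠BAN = 51°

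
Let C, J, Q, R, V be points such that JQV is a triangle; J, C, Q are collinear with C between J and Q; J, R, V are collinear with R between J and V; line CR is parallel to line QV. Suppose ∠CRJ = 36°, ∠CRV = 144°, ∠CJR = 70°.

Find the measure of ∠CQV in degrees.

1. ∠JCR = 74°  [△JCR]
2. ∠QCR = 106°  [linear pair at C on JQ]
3. ∠CQV = 74°  [CR∥QV, co-interior at Q–C]

∠CQV = 74°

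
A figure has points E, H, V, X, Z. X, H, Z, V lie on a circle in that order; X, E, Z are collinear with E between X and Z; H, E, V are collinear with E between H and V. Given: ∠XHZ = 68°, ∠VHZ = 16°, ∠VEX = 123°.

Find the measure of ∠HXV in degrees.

1. ∠XVZ = 112°  [cyclic XHZV, opposite ∠H+∠V]
2. ∠VXZ = 16°  [same arc ZV]
3. ∠HVX = 41°  [△XEV]
4. ∠VZX = 52°  [△XZV]
5. ∠VHX = 52°  [same arc XV]
6. ∠HXV = 87°  [△XHV]

∠HXV = 87°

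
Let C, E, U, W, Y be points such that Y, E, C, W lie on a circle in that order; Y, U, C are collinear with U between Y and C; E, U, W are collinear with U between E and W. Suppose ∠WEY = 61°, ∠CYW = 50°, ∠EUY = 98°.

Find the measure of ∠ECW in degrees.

∠ECW = 109°

1. ∠WCY = 61°  [same arc YW]
2. ∠CEW = 50°  [same arc CW]
3. ∠CUW = 98°  [vertical angles at U]
4. ∠CWE = 21°  [△CUW]
5. ∠ECW = 109°  [△ECW]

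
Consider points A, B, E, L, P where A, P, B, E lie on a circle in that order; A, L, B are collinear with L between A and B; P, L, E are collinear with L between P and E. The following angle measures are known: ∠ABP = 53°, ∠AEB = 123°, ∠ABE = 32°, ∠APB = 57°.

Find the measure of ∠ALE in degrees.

1. ∠AEP = 53°  [same arc AP]
2. ∠BAE = 25°  [△ABE]
3. ∠ALE = 102°  [△ALE]

∠ALE = 102°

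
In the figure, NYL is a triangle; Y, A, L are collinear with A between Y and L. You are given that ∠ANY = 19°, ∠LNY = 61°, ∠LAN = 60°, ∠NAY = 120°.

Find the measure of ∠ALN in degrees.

1. ∠AYN = 41°  [△NYA]
2. ∠LYN = 41°  [A on ray YL]
3. ∠NLY = 78°  [△NYL]
4. ∠ALN = 78°  [A on ray LY]

∠ALN = 78°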